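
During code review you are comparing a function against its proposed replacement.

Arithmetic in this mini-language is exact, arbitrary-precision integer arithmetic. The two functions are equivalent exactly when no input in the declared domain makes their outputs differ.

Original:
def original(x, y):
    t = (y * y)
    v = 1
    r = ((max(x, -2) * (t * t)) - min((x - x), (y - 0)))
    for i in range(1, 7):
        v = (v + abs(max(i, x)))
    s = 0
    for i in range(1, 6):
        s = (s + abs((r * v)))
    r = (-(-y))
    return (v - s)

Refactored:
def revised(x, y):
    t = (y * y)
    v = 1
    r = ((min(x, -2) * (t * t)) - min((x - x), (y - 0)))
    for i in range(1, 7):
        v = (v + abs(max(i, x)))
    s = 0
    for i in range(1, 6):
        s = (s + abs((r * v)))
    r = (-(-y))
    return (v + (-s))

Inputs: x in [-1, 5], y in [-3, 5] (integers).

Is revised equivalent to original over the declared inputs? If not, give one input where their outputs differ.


On input x=-1, y=-3, original returns -8558 while revised returns -17468.
verdict: not equivalent; witness: x=-1, y=-3


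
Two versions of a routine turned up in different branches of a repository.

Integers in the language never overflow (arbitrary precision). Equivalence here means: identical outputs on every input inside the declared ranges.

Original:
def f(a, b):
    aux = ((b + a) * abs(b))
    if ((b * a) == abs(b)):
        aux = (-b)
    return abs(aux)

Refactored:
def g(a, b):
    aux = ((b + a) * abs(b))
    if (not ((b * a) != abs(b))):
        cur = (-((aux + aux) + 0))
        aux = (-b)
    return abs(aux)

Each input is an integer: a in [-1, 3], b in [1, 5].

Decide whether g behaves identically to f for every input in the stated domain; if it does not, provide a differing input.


The two are interchangeable: statement counts differ, and local variable names differ, and boolean connective usage differs, and constant usage differs, and arithmetic usage differs, and comparison usage differs, and every declared input agrees.
Tracing a=0, b=4: f: aux becomes 16; next ((b * a) == abs(b)) evaluates to false; next final value 16 | g: aux becomes 16; next (not ((b * a) != abs(b))) evaluates to false; next final value 16 — matching result 16.
Checked all 25 inputs in the declared domain: the outputs agree on every one.
verdict: equivalent


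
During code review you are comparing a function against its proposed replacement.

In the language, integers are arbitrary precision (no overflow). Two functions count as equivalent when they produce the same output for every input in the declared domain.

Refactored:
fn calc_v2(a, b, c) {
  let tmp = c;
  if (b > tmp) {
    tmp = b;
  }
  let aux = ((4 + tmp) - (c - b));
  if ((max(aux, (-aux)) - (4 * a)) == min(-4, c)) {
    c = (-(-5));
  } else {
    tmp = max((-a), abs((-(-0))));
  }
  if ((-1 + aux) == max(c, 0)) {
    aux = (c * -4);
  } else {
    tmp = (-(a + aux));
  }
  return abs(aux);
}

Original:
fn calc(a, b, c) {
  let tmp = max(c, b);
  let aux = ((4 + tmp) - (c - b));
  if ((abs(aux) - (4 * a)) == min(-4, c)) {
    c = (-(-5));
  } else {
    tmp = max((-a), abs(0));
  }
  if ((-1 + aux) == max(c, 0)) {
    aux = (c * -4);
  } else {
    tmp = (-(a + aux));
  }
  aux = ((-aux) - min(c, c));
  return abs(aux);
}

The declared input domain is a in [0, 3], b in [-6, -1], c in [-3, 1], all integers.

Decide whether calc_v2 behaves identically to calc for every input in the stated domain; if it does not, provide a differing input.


The rewrite breaks on a=0, b=-6, c=-3, where the results are 5 and 2.
calc: tmp becomes -3; next aux becomes -2; next ((abs(aux) - (4 * a)) == min(-4, c)) evaluates to false; next tmp becomes 0; next ((-1 + aux) == max(c, 0)) evaluates to false; next tmp becomes 2; next aux becomes 5; next final value 5
calc_v2: tmp becomes -3; next (b > tmp) evaluates to false; next aux becomes -2; next ((max(aux, (-aux)) - (4 * a)) == min(-4, c)) evaluates to false; next tmp becomes 0; next ((-1 + aux) == max(c, 0)) evaluates to false; next tmp becomes 2; next final value 2
verdict: not equivalent; witness: a=0, b=-6, c=-3


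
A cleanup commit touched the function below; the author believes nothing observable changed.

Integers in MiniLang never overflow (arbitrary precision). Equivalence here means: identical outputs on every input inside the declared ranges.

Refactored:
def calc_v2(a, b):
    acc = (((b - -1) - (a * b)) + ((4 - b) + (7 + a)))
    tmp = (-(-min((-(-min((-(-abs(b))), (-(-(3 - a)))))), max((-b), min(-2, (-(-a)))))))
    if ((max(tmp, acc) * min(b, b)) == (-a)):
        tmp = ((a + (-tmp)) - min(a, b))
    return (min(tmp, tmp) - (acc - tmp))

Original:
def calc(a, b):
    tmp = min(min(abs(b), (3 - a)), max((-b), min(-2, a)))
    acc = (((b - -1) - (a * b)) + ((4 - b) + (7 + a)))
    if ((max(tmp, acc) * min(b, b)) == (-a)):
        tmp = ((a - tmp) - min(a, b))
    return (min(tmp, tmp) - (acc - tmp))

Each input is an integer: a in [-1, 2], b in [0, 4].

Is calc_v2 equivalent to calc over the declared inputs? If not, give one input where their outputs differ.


This is a faithful refactor — arithmetic usage differs, but the computed results match everywhere.
Tracing a=-1, b=0: calc: tmp becomes 0; next acc becomes 11; next ((max(tmp, acc) * min(b, b)) == (-a)) evaluates to false; next final value -11 | calc_v2: acc becomes 11; next tmp becomes 0; next ((max(tmp, acc) * min(b, b)) == (-a)) evaluates to false; next final value -11 — matching result -11.
An exhaustive pass over the 20 declared inputs shows identical outputs.
verdict: equivalent


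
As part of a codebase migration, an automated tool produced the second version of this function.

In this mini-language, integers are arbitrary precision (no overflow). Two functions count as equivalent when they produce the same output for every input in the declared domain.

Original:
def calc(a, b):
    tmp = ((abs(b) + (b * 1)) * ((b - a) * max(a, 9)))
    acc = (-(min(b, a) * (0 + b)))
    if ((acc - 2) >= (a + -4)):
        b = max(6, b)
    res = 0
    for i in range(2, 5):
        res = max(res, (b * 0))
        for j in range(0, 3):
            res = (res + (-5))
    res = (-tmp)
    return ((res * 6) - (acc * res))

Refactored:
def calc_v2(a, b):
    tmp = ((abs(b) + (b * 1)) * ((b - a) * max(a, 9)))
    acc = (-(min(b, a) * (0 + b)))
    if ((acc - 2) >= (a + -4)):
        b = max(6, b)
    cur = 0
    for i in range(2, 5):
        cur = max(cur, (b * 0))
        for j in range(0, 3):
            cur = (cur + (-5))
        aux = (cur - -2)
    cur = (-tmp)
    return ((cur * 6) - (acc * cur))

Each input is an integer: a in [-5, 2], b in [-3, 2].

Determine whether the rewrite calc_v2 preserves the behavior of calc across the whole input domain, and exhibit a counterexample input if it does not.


Differences: local variable names differ, statement counts differ, arithmetic usage differs, constant usage differs — yet all 48 inputs agree.
verdict: equivalent


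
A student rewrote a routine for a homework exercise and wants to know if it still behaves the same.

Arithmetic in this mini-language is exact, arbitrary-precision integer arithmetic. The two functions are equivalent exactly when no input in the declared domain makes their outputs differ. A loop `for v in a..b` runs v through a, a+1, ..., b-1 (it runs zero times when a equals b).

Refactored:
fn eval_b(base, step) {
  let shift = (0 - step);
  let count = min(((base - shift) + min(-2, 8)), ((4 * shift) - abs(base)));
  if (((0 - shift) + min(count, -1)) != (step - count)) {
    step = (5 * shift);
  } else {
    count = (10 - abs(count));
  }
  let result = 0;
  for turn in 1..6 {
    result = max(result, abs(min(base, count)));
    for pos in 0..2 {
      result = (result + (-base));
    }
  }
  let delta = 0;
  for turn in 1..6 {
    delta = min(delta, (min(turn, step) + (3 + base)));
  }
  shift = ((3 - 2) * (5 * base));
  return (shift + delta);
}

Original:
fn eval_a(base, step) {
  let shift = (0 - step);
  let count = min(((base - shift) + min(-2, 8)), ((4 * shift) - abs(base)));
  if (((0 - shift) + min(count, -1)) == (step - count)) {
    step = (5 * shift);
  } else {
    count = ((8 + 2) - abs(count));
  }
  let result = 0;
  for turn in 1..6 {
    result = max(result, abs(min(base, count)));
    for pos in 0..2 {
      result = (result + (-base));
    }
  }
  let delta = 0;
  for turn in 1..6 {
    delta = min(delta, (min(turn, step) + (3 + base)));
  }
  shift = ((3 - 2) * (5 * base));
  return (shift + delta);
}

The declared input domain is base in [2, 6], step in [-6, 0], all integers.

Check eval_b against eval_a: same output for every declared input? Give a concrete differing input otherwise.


Run the pair on base=2, step=-6.
eval_a: shift=6, then count=-6, then (((0 - shift) + min(count, -1)) == (step - count)) is false, then count=4, then result=0, then (turn=1), then result=2, then (pos=0), then result=0, then (pos=1), then result=-2, then (turn=2), then result=2, then (pos=0), then result=0, then (pos=1), then result=-2, then (turn=3), then result=2, then (pos=0), then result=0, then (pos=1), then result=-2, then (turn=4), then result=2, then (pos=0), then result=0, then (pos=1), then result=-2, then (turn=5), then result=2, then (pos=0), then result=0, then (pos=1), then result=-2, then delta=0, then (turn=1), then delta=-1, then (turn=2), then delta=-1, then (turn=3), then delta=-1, then (turn=4), then delta=-1, then (turn=5), then delta=-1, then shift=10, then returns 9
eval_b: shift=6, then count=-6, then (((0 - shift) + min(count, -1)) != (step - count)) is true, then step=30, then result=0, then (turn=1), then result=6, then (pos=0), then result=4, then (pos=1), then result=2, then (turn=2), then result=6, then (pos=0), then result=4, then (pos=1), then result=2, then (turn=3), then result=6, then (pos=0), then result=4, then (pos=1), then result=2, then (turn=4), then result=6, then (pos=0), then result=4, then (pos=1), then result=2, then (turn=5), then result=6, then (pos=0), then result=4, then (pos=1), then result=2, then delta=0, then (turn=1), then delta=0, then (turn=2), then delta=0, then (turn=3), then delta=0, then (turn=4), then delta=0, then (turn=5), then delta=0, then shift=10, then returns 10
9 against 10: the behavior changed.
verdict: not equivalent; witness: base=2, step=-6


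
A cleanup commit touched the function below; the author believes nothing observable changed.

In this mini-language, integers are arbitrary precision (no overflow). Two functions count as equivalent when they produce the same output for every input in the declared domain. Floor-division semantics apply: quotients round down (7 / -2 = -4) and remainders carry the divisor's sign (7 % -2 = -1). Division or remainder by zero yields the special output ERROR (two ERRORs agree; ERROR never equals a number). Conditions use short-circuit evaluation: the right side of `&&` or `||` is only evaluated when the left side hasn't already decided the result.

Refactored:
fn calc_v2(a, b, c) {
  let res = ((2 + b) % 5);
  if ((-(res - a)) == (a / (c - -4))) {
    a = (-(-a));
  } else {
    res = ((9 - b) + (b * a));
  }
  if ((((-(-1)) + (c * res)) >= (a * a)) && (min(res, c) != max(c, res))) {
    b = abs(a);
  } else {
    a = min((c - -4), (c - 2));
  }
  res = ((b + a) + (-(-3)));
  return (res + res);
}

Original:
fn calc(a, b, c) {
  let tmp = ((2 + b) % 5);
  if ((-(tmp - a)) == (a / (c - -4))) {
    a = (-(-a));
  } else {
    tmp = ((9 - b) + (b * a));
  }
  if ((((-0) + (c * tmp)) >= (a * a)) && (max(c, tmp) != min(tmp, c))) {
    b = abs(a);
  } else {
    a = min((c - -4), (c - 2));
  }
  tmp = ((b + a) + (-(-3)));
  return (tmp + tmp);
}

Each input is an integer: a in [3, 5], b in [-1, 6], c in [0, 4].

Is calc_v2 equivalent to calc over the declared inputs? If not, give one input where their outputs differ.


The edit looks behavioral (`0` became `-1`), but over these ranges it never changes the outcome.
Spot check at a=5, b=6, c=3 — calc: tmp becomes 3; next ((-(tmp - a)) == (a / (c - -4))) evaluates to false; next tmp becomes 33; next ((((-0) + (c * tmp)) >= (a * a)) && (max(c, tmp) != min(tmp, c))) evaluates to true; next b becomes 5; next tmp becomes 13; next final value 26. calc_v2: res becomes 3; next ((-(res - a)) == (a / (c - -4))) evaluates to false; next res becomes 33; next ((((-(-1)) + (c * res)) >= (a * a)) && (min(res, c) != max(c, res))) evaluates to true; next b becomes 5; next res becomes 13; next final value 26. Both give 26.
An exhaustive pass over the 120 declared inputs shows identical outputs.
verdict: equivalent


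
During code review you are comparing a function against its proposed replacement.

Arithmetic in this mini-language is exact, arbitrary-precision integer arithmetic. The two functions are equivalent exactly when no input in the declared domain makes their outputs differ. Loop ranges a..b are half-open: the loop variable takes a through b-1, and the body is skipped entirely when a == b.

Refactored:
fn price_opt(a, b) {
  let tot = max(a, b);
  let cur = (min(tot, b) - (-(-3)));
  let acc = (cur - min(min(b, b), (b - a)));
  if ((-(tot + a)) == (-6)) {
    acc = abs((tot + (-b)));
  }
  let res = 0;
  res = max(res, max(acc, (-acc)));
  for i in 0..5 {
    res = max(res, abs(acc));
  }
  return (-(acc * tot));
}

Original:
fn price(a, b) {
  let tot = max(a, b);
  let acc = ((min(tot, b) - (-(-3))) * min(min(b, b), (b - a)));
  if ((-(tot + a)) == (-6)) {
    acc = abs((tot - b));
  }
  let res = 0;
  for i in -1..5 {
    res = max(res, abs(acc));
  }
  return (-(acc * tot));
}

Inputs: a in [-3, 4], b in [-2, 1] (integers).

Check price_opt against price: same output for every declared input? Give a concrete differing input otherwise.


Input a=-3, b=-2: 20 from price versus -6 from price_opt.
verdict: not equivalent; witness: a=-3, b=-2


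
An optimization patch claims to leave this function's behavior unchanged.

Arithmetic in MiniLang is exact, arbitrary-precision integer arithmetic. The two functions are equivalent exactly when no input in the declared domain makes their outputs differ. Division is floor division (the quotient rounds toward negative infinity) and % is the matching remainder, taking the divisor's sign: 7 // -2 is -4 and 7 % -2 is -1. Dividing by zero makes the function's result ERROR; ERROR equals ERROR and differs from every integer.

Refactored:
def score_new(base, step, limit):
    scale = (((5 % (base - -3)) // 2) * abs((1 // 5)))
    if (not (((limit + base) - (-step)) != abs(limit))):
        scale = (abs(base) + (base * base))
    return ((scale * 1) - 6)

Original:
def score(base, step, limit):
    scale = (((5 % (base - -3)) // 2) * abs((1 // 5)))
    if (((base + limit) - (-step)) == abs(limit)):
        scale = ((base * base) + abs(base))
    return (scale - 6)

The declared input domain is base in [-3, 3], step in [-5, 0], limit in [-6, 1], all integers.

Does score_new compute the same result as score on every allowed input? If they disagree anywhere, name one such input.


The two are interchangeable: comparison usage differs, plus arithmetic usage differs, plus boolean connective usage differs, plus constant usage differs, and every declared input agrees.
As a probe, take base=3, step=-1, limit=-3: score runs scale = 0; (((base + limit) - (-step)) == abs(limit)) -> false; return -6; score_new runs scale = 0; (not (((limit + base) - (-step)) != abs(limit))) -> false; return -6; both end at -6.
An exhaustive pass over the 336 declared inputs shows identical outputs.
verdict: equivalent


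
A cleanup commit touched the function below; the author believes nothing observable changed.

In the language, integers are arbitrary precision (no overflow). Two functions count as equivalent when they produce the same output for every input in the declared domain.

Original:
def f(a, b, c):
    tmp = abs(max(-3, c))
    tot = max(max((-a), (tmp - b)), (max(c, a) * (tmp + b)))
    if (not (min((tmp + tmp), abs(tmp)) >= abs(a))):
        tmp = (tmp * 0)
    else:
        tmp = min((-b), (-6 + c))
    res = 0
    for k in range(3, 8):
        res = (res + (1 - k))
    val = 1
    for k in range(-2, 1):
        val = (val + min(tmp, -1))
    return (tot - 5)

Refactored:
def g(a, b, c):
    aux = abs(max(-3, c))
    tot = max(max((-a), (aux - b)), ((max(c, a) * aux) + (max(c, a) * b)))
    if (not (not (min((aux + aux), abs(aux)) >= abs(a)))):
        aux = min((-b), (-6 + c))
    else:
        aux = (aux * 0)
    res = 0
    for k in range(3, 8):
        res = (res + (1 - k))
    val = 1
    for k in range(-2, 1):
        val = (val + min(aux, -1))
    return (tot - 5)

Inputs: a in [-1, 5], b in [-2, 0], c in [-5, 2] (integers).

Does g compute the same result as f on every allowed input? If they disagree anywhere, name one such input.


This is a faithful refactor — min/max/abs usage differs; boolean connective usage differs; arithmetic usage differs; local variable names differ, but the computed results match everywhere.
Tracing a=5, b=0, c=-4: f: tmp = 3; tot = 15; (not (min((tmp + tmp), abs(tmp)) >= abs(a))) -> true; tmp = 0; res = 0; [k=3]; res = -2; [k=4]; res = -5; [k=5]; res = -9; [k=6]; res = -14; [k=7]; res = -20; val = 1; [k=-2]; val = 0; [k=-1]; val = -1; [k=0]; val = -2; return 10 | g: aux = 3; tot = 15; (not (not (min((aux + aux), abs(aux)) >= abs(a)))) -> false; aux = 0; res = 0; [k=3]; res = -2; [k=4]; res = -5; [k=5]; res = -9; [k=6]; res = -14; [k=7]; res = -20; val = 1; [k=-2]; val = 0; [k=-1]; val = -1; [k=0]; val = -2; return 10 — matching result 10.
Every one of the 168 inputs gives matching results.
verdict: equivalent


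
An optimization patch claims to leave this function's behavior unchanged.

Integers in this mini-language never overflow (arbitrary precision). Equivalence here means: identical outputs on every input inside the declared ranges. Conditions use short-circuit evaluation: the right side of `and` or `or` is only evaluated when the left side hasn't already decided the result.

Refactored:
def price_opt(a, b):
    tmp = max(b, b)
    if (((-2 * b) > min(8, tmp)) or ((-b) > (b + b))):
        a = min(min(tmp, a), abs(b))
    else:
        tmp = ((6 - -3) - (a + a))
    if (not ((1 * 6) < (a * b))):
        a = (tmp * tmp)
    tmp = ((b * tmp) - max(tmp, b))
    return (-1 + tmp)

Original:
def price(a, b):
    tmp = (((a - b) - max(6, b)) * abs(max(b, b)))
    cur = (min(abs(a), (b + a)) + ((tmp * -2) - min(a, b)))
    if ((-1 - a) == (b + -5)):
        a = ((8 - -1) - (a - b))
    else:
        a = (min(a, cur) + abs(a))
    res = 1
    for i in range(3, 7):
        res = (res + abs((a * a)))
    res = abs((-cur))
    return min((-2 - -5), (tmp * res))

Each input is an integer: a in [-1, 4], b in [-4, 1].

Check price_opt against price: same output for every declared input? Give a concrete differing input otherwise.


Not equivalent: a=-1, b=-4 separates them (-276 vs 19).
price: tmp = -12; cur = 23; ((-1 - a) == (b + -5)) -> false; a = 0; res = 1; [i=3]; res = 1; [i=4]; res = 1; [i=5]; res = 1; [i=6]; res = 1; res = 23; return -276
price_opt: tmp = -4; (((-2 * b) > min(8, tmp)) or ((-b) > (b + b))) -> true; a = -4; (not ((1 * 6) < (a * b))) -> false; tmp = 20; return 19
verdict: not equivalent; witness: a=-1, b=-4


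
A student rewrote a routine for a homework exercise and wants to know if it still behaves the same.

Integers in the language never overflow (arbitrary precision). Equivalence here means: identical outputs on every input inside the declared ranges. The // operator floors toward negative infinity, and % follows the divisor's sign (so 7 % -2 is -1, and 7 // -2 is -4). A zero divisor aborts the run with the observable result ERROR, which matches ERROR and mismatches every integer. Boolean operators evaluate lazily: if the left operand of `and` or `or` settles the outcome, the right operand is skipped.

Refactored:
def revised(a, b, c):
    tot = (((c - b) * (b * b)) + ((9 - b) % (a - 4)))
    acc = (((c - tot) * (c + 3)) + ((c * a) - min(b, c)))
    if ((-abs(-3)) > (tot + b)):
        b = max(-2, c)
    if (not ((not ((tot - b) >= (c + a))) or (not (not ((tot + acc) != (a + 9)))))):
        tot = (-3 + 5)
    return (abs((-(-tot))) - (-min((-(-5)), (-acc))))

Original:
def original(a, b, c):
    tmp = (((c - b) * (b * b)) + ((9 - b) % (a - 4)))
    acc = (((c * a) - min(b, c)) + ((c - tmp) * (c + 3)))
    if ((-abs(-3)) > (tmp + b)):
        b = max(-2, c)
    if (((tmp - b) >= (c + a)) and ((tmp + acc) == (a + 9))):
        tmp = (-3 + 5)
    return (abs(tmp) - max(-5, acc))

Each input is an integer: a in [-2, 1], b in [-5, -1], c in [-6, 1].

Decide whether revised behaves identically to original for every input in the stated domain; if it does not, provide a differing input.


Side by side, the visible changes include: min/max/abs usage differs, plus local variable names differ, plus boolean connective usage differs, plus comparison usage differs.
Tracing a=-2, b=-4, c=-5: original: tmp becomes -21; next acc becomes -17; next ((-abs(-3)) > (tmp + b)) evaluates to true; next b becomes -2; next (((tmp - b) >= (c + a)) and ((tmp + acc) == (a + 9))) evaluates to false; next final value 26 | revised: tot becomes -21; next acc becomes -17; next ((-abs(-3)) > (tot + b)) evaluates to true; next b becomes -2; next (not ((not ((tot - b) >= (c + a))) or (not (not ((tot + acc) != (a + 9)))))) evaluates to false; next final value 26 — matching result 26.
Checked all 160 inputs in the declared domain: the outputs agree on every one.
verdict: equivalent


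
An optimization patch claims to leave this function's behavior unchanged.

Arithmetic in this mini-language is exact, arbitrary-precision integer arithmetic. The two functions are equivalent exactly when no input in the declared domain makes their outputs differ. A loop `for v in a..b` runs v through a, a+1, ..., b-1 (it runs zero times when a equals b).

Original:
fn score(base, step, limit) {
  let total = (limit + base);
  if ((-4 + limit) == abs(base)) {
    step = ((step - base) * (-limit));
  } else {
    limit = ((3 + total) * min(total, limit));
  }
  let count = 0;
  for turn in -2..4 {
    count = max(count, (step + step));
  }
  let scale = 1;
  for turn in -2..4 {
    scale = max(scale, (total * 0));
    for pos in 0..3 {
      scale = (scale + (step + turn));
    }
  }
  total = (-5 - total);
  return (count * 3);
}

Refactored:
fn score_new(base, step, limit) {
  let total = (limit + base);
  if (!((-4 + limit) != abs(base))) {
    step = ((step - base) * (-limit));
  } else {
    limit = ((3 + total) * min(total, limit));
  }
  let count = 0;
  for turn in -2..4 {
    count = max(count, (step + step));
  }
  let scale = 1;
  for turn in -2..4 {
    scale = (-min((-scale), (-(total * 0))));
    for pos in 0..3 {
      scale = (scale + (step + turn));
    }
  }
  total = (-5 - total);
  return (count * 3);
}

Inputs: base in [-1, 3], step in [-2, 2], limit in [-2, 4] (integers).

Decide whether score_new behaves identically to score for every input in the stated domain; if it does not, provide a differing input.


The two versions differ — the changes include min/max/abs usage differs, comparison usage differs, boolean connective usage differs.
Tracing base=0, step=0, limit=-2: score: total := -2 | ((-4 + limit) == abs(base)): false | limit := -2 | count := 0 | iter turn=-2: | count := 0 | iter turn=-1: | count := 0 | iter turn=0: | count := 0 | iter turn=1: | count := 0 | iter turn=2: | count := 0 | iter turn=3: | count := 0 | scale := 1 | iter turn=-2: | scale := 1 | iter pos=0: | scale := -1 | iter pos=1: | scale := -3 | iter pos=2: | scale := -5 | iter turn=-1: | scale := 0 | iter pos=0: | scale := -1 | iter pos=1: | scale := -2 | iter pos=2: | scale := -3 | iter turn=0: | scale := 0 | iter pos=0: | scale := 0 | iter pos=1: | scale := 0 | iter pos=2: | scale := 0 | iter turn=1: | scale := 0 | iter pos=0: | scale := 1 | iter pos=1: | scale := 2 | iter pos=2: | scale := 3 | iter turn=2: | scale := 3 | iter pos=0: | scale := 5 | iter pos=1: | scale := 7 | iter pos=2: | scale := 9 | iter turn=3: | scale := 9 | iter pos=0: | scale := 12 | iter pos=1: | scale := 15 | iter pos=2: | scale := 18 | total := -3 | result 0 | score_new: total := -2 | (!((-4 + limit) != abs(base))): false | limit := -2 | count := 0 | iter turn=-2: | count := 0 | iter turn=-1: | count := 0 | iter turn=0: | count := 0 | iter turn=1: | count := 0 | iter turn=2: | count := 0 | iter turn=3: | count := 0 | scale := 1 | iter turn=-2: | scale := 1 | iter pos=0: | scale := -1 | iter pos=1: | scale := -3 | iter pos=2: | scale := -5 | iter turn=-1: | scale := 0 | iter pos=0: | scale := -1 | iter pos=1: | scale := -2 | iter pos=2: | scale := -3 | iter turn=0: | scale := 0 | iter pos=0: | scale := 0 | iter pos=1: | scale := 0 | iter pos=2: | scale := 0 | iter turn=1: | scale := 0 | iter pos=0: | scale := 1 | iter pos=1: | scale := 2 | iter pos=2: | scale := 3 | iter turn=2: | scale := 3 | iter pos=0: | scale := 5 | iter pos=1: | scale := 7 | iter pos=2: | scale := 9 | iter turn=3: | scale := 9 | iter pos=0: | scale := 12 | iter pos=1: | scale := 15 | iter pos=2: | scale := 18 | total := -3 | result 0 — matching result 0.
Sweeping the whole domain (175 inputs) finds no disagreement.
verdict: equivalent


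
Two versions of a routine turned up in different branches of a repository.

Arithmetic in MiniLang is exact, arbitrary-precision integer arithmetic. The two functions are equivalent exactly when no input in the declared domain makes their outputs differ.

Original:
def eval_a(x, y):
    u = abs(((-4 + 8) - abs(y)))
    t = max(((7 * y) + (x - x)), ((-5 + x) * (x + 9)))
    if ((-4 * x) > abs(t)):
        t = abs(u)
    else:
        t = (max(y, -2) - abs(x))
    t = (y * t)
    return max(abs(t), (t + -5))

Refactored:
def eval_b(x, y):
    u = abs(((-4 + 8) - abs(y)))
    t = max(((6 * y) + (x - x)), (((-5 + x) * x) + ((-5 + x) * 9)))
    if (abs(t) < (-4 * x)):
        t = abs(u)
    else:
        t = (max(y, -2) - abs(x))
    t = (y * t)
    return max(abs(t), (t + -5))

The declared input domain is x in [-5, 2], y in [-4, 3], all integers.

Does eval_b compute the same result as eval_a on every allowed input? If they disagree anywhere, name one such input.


Try x=-5, y=-3.
eval_a: u=1, then t=-21, then ((-4 * x) > abs(t)) is false, then t=-7, then t=21, then returns 21
eval_b: u=1, then t=-18, then (abs(t) < (-4 * x)) is true, then t=1, then t=-3, then returns 3
21 against 3: the behavior changed.
verdict: not equivalent; witness: x=-5, y=-3


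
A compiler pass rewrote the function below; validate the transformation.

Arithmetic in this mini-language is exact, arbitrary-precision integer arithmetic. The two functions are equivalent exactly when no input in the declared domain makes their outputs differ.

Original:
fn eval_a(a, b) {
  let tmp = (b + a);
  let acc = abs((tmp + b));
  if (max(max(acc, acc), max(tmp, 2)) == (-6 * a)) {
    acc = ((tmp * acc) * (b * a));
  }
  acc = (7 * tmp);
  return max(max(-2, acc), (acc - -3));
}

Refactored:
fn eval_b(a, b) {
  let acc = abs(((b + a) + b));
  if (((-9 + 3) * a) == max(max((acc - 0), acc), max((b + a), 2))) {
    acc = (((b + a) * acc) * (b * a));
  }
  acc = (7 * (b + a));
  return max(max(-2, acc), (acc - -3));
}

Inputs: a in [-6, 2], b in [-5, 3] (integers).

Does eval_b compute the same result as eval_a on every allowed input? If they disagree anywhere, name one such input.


Differences: statement counts differ; and constant usage differs; and local variable names differ; and arithmetic usage differs — yet all 81 inputs agree.
verdict: equivalent


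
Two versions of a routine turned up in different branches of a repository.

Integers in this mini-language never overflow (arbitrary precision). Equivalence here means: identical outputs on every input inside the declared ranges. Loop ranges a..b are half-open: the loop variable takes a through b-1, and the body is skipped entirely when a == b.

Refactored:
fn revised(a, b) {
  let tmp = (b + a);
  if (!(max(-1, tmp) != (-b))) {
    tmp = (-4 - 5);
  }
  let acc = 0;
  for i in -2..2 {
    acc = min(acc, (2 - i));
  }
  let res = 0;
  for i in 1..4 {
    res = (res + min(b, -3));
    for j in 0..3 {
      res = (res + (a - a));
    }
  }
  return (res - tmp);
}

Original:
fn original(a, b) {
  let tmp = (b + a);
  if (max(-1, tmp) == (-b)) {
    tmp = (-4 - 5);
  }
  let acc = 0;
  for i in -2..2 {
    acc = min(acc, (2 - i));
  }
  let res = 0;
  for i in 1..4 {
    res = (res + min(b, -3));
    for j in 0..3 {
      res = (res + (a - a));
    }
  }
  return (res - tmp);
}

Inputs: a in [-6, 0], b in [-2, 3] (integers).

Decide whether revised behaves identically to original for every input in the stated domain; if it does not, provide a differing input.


Reading the diff, among the changes: comparison usage differs; and boolean connective usage differs.
One worked example (a=-5, b=2) — original: tmp=-3, then (max(-1, tmp) == (-b)) is false, then acc=0, then (i=-2), then acc=0, then (i=-1), then acc=0, then (i=0), then acc=0, then (i=1), then acc=0, then res=0, then (i=1), then res=-3, then (j=0), then res=-3, then (j=1), then res=-3, then (j=2), then res=-3, then (i=2), then res=-6, then (j=0), then res=-6, then (j=1), then res=-6, then (j=2), then res=-6, then (i=3), then res=-9, then (j=0), then res=-9, then (j=1), then res=-9, then (j=2), then res=-9, then returns -6; revised: tmp=-3, then (!(max(-1, tmp) != (-b))) is false, then acc=0, then (i=-2), then acc=0, then (i=-1), then acc=0, then (i=0), then acc=0, then (i=1), then acc=0, then res=0, then (i=1), then res=-3, then (j=0), then res=-3, then (j=1), then res=-3, then (j=2), then res=-3, then (i=2), then res=-6, then (j=0), then res=-6, then (j=1), then res=-6, then (j=2), then res=-6, then (i=3), then res=-9, then (j=0), then res=-9, then (j=1), then res=-9, then (j=2), then res=-9, then returns -6; agreement on -6.
Every one of the 42 inputs gives matching results.
verdict: equivalent


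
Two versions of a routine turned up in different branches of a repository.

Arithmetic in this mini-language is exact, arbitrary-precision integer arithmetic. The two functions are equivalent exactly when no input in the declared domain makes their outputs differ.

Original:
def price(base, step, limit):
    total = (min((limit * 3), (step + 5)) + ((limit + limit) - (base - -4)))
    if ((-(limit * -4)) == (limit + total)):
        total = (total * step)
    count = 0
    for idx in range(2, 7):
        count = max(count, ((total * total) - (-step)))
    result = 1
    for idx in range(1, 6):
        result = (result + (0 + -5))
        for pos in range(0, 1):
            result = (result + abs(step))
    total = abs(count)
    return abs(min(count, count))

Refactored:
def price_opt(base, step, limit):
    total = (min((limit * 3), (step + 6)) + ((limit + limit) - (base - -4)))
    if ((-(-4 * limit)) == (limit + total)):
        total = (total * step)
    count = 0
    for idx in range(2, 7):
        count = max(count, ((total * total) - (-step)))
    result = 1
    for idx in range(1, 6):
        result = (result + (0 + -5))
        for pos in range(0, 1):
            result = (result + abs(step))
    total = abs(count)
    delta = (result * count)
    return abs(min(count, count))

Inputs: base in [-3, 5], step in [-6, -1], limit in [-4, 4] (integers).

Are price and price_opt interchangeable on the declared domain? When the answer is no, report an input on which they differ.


Not equivalent: base=-3, step=-6, limit=2 separates them (0 vs 3).
price: total becomes 2; next ((-(limit * -4)) == (limit + total)) evaluates to false; next count becomes 0; next at idx=2:; next count becomes 0; next at idx=3:; next count becomes 0; next at idx=4:; next count becomes 0; next at idx=5:; next count becomes 0; next at idx=6:; next count becomes 0; next result becomes 1; next at idx=1:; next result becomes -4; next at pos=0:; next result becomes 2; next at idx=2:; next result becomes -3; next at pos=0:; next result becomes 3; next at idx=3:; next result becomes -2; next at pos=0:; next result becomes 4; next at idx=4:; next result becomes -1; next at pos=0:; next result becomes 5; next at idx=5:; next result becomes 0; next at pos=0:; next result becomes 6; next total becomes 0; next final value 0
price_opt: total becomes 3; next ((-(-4 * limit)) == (limit + total)) evaluates to false; next count becomes 0; next at idx=2:; next count becomes 3; next at idx=3:; next count becomes 3; next at idx=4:; next count becomes 3; next at idx=5:; next count becomes 3; next at idx=6:; next count becomes 3; next result becomes 1; next at idx=1:; next result becomes -4; next at pos=0:; next result becomes 2; next at idx=2:; next result becomes -3; next at pos=0:; next result becomes 3; next at idx=3:; next result becomes -2; next at pos=0:; next result becomes 4; next at idx=4:; next result becomes -1; next at pos=0:; next result becomes 5; next at idx=5:; next result becomes 0; next at pos=0:; next result becomes 6; next total becomes 3; next delta becomes 18; next final value 3
verdict: not equivalent; witness: base=-3, step=-6, limit=2


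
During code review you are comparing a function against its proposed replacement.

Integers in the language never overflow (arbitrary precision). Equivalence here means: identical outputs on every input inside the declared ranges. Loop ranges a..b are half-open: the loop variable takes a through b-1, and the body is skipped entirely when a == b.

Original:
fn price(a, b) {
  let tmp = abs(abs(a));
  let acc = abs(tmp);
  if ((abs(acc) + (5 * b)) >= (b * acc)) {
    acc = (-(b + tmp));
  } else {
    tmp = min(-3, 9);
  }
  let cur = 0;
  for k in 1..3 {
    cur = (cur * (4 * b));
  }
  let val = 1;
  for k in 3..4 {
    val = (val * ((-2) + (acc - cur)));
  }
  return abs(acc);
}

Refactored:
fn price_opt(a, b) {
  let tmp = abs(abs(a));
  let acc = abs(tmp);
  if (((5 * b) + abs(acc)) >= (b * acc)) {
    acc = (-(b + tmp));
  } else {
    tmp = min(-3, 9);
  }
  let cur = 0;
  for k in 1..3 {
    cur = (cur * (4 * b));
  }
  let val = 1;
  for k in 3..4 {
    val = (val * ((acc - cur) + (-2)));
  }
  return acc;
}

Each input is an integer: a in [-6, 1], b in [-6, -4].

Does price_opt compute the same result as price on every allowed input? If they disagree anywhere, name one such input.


There is a counterexample at a=-6, b=-5: 1 on one side, -1 on the other.
price: tmp = 6; acc = 6; ((abs(acc) + (5 * b)) >= (b * acc)) -> true; acc = -1; cur = 0; [k=1]; cur = 0; [k=2]; cur = 0; val = 1; [k=3]; val = -3; return 1
price_opt: tmp = 6; acc = 6; (((5 * b) + abs(acc)) >= (b * acc)) -> true; acc = -1; cur = 0; [k=1]; cur = 0; [k=2]; cur = 0; val = 1; [k=3]; val = -3; return -1
verdict: not equivalent; witness: a=-6, b=-5


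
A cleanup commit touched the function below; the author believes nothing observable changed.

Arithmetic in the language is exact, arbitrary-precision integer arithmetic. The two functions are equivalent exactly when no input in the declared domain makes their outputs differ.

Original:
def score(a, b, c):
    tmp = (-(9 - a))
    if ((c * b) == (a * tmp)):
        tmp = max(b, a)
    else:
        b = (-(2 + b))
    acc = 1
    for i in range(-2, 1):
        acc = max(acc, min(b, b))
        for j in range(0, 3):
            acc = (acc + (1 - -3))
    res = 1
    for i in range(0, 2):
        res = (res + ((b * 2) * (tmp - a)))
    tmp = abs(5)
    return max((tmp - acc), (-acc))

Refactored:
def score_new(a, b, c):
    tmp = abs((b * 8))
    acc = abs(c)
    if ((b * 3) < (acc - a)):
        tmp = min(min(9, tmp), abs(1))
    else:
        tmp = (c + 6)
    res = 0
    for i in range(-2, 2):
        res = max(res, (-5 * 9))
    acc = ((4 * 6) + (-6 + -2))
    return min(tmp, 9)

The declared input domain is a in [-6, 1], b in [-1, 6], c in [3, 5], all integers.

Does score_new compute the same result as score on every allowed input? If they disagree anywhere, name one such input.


At a=-6, b=-1, c=3: score gives -32, score_new gives 1.
verdict: not equivalent; witness: a=-6, b=-1, c=3


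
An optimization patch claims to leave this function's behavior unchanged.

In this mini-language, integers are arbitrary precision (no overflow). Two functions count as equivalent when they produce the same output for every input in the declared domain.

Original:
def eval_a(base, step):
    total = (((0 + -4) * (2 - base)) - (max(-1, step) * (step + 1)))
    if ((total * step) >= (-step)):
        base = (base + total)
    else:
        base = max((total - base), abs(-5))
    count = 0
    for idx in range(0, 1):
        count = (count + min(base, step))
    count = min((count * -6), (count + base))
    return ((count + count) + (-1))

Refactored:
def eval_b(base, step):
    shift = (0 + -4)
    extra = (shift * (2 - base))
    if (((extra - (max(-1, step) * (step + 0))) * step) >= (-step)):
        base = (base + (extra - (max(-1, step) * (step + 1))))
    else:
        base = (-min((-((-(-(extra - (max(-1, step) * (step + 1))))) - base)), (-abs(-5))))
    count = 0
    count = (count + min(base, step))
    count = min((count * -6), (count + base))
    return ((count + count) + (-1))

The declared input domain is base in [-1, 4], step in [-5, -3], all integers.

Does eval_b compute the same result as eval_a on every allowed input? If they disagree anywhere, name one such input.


base=3, step=-5 yields -1 from eval_a but -5 from eval_b.
verdict: not equivalent; witness: base=3, step=-5


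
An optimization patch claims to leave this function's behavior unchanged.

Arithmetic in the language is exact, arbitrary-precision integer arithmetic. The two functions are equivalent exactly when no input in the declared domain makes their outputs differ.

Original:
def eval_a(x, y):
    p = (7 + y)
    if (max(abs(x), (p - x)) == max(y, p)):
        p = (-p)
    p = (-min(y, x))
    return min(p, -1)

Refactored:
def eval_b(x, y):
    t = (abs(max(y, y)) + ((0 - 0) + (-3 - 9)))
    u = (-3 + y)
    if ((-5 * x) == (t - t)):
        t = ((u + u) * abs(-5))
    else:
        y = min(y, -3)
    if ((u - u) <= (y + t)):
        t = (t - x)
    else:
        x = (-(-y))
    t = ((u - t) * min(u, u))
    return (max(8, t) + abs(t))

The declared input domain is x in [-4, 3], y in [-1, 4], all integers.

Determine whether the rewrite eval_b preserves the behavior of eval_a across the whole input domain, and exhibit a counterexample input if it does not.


There is a counterexample at x=-4, y=-1: -1 on one side, 36 on the other.
eval_a: p becomes 6; next (max(abs(x), (p - x)) == max(y, p)) evaluates to false; next p becomes 4; next final value -1
eval_b: t becomes -11; next u becomes -4; next ((-5 * x) == (t - t)) evaluates to false; next y becomes -3; next ((u - u) <= (y + t)) evaluates to false; next x becomes -3; next t becomes -28; next final value 36
verdict: not equivalent; witness: x=-4, y=-1


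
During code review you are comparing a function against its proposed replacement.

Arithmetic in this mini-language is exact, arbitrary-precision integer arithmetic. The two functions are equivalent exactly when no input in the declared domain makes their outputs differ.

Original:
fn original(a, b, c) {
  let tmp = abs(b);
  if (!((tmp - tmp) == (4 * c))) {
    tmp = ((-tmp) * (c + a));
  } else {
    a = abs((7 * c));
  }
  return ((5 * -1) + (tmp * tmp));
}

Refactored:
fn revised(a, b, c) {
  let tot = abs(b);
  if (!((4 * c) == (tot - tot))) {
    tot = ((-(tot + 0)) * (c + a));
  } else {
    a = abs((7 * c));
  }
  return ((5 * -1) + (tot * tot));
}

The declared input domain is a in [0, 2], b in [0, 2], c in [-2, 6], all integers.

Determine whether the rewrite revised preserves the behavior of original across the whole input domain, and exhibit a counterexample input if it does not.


Side by side, the visible changes include: constant usage differs, arithmetic usage differs, local variable names differ.
As a probe, take a=2, b=0, c=2: original runs tmp becomes 0; next (!((tmp - tmp) == (4 * c))) evaluates to true; next tmp becomes 0; next final value -5; revised runs tot becomes 0; next (!((4 * c) == (tot - tot))) evaluates to true; next tot becomes 0; next final value -5; both end at -5.
Every one of the 81 inputs gives matching results.
verdict: equivalent


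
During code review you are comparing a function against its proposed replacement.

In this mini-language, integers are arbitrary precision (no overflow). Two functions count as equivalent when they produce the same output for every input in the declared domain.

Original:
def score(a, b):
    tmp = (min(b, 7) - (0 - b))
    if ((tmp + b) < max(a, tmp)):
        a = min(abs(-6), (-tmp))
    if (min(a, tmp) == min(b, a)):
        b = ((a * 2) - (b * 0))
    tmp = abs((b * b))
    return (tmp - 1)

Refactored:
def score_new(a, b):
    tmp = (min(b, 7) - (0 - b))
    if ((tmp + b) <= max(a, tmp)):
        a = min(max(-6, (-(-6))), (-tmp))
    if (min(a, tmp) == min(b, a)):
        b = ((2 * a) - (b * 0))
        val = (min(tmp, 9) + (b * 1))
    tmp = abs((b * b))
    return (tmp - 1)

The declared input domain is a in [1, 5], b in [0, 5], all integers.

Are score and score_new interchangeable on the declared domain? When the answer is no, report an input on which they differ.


Consider the input a=3, b=1.
score: tmp becomes 2; next ((tmp + b) < max(a, tmp)) evaluates to false; next (min(a, tmp) == min(b, a)) evaluates to false; next tmp becomes 1; next final value 0
score_new: tmp becomes 2; next ((tmp + b) <= max(a, tmp)) evaluates to true; next a becomes -2; next (min(a, tmp) == min(b, a)) evaluates to true; next b becomes -4; next val becomes -2; next tmp becomes 16; next final value 15
0 vs 15 — the two versions disagree here.
verdict: not equivalent; witness: a=3, b=1
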